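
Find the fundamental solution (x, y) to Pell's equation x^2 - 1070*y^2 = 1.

(x, y) = (2948491, 90138)

First expand sqrt(1070) as a continued fraction. With x_i = (sqrt(1070) + m_i)/d_i and (m_0, d_0) = (0, 1): a_0 = floor(sqrt(1070)) = 32, since 32^2 = 1024 <= 1070 < 1089 = 33^2.
Iterate m_{i+1} = d_i*a_i - m_i, d_{i+1} = (1070 - m_{i+1}^2)/d_i, a_{i+1} = floor((a_0 + m_{i+1})/d_{i+1}):
  m_1 = 1*32 - 0 = 32, d_1 = (1070 - 32^2)/1 = 46/1 = 46, a_1 = floor((32 + 32)/46) = 1.
  m_2 = 46*1 - 32 = 14, d_2 = (1070 - 14^2)/46 = 874/46 = 19, a_2 = floor((32 + 14)/19) = 2.
  m_3 = 19*2 - 14 = 24, d_3 = (1070 - 24^2)/19 = 494/19 = 26, a_3 = floor((32 + 24)/26) = 2.
  m_4 = 26*2 - 24 = 28, d_4 = (1070 - 28^2)/26 = 286/26 = 11, a_4 = floor((32 + 28)/11) = 5.
  m_5 = 11*5 - 28 = 27, d_5 = (1070 - 27^2)/11 = 341/11 = 31, a_5 = floor((32 + 27)/31) = 1.
  m_6 = 31*1 - 27 = 4, d_6 = (1070 - 4^2)/31 = 1054/31 = 34, a_6 = floor((32 + 4)/34) = 1.
  m_7 = 34*1 - 4 = 30, d_7 = (1070 - 30^2)/34 = 170/34 = 5, a_7 = floor((32 + 30)/5) = 12.
  m_8 = 5*12 - 30 = 30, d_8 = (1070 - 30^2)/5 = 170/5 = 34, a_8 = floor((32 + 30)/34) = 1.
  m_9 = 34*1 - 30 = 4, d_9 = (1070 - 4^2)/34 = 1054/34 = 31, a_9 = floor((32 + 4)/31) = 1.
  m_10 = 31*1 - 4 = 27, d_10 = (1070 - 27^2)/31 = 341/31 = 11, a_10 = floor((32 + 27)/11) = 5.
  m_11 = 11*5 - 27 = 28, d_11 = (1070 - 28^2)/11 = 286/11 = 26, a_11 = floor((32 + 28)/26) = 2.
  m_12 = 26*2 - 28 = 24, d_12 = (1070 - 24^2)/26 = 494/26 = 19, a_12 = floor((32 + 24)/19) = 2.
  m_13 = 19*2 - 24 = 14, d_13 = (1070 - 14^2)/19 = 874/19 = 46, a_13 = floor((32 + 14)/46) = 1.
  m_14 = 46*1 - 14 = 32, d_14 = (1070 - 32^2)/46 = 46/46 = 1, a_14 = floor((32 + 32)/1) = 64.
  m_15 = 1*64 - 32 = 32, d_15 = (1070 - 32^2)/1 = 46/1 = 46: (m_15, d_15) = (m_1, d_1) = (32, 46), so from here the quotients repeat a_1, ..., a_14; the period length is 14.
So sqrt(1070) = [32; (1, 2, 2, 5, 1, 1, 12, 1, 1, 5, 2, 2, 1, 64)] with period length k = 14.
k is even, so the fundamental solution of x^2 - 1070y^2 = 1 is (p_{k-1}, q_{k-1}) = (p_13, q_13); compute convergents through index 13.
Convergents (p_i = a_i*p_{i-1} + p_{i-2}, q_i = a_i*q_{i-1} + q_{i-2} with p_{-2}=0, p_{-1}=1, q_{-2}=1, q_{-1}=0):
  i=0: a_0=32, p_0 = 32*1 + 0 = 32, q_0 = 32*0 + 1 = 1.
  i=1: a_1=1, p_1 = 1*32 + 1 = 33, q_1 = 1*1 + 0 = 1.
  i=2: a_2=2, p_2 = 2*33 + 32 = 98, q_2 = 2*1 + 1 = 3.
  i=3: a_3=2, p_3 = 2*98 + 33 = 229, q_3 = 2*3 + 1 = 7.
  i=4: a_4=5, p_4 = 5*229 + 98 = 1243, q_4 = 5*7 + 3 = 38.
  i=5: a_5=1, p_5 = 1*1243 + 229 = 1472, q_5 = 1*38 + 7 = 45.
  i=6: a_6=1, p_6 = 1*1472 + 1243 = 2715, q_6 = 1*45 + 38 = 83.
  i=7: a_7=12, p_7 = 12*2715 + 1472 = 34052, q_7 = 12*83 + 45 = 1041.
  i=8: a_8=1, p_8 = 1*34052 + 2715 = 36767, q_8 = 1*1041 + 83 = 1124.
  i=9: a_9=1, p_9 = 1*36767 + 34052 = 70819, q_9 = 1*1124 + 1041 = 2165.
  i=10: a_10=5, p_10 = 5*70819 + 36767 = 390862, q_10 = 5*2165 + 1124 = 11949.
  i=11: a_11=2, p_11 = 2*390862 + 70819 = 852543, q_11 = 2*11949 + 2165 = 26063.
  i=12: a_12=2, p_12 = 2*852543 + 390862 = 2095948, q_12 = 2*26063 + 11949 = 64075.
  i=13: a_13=1, p_13 = 1*2095948 + 852543 = 2948491, q_13 = 1*64075 + 26063 = 90138.
Check: 2948491^2 - 1070*90138^2 = 8693599177081 - 8693599177080 = 1, so (x, y) = (2948491, 90138) solves the equation, and by the theorem it is the least positive solution.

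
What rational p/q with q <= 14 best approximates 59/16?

Expand x = 59/16 as a continued fraction with the Euclidean algorithm:
  59 = 3*16 + 11, so a_0 = 3.
  16 = 1*11 + 5, so a_1 = 1.
  11 = 2*5 + 1, so a_2 = 2.
  5 = 5*1 + 0, so a_3 = 5.
so x = [3; 1, 2, 5].
Convergents (p_i = a_i*p_{i-1} + p_{i-2}, q_i = a_i*q_{i-1} + q_{i-2} with p_{-2}=0, p_{-1}=1, q_{-2}=1, q_{-1}=0), until the denominator exceeds 14:
  i=0: a_0=3, p_0 = 3*1 + 0 = 3, q_0 = 3*0 + 1 = 1.
  i=1: a_1=1, p_1 = 1*3 + 1 = 4, q_1 = 1*1 + 0 = 1.
  i=2: a_2=2, p_2 = 2*4 + 3 = 11, q_2 = 2*1 + 1 = 3.
  i=3: a_3=5, p_3 = 5*11 + 4 = 59, q_3 = 5*3 + 1 = 16.
q_3 = 16 > 14, so the last convergent with denominator <= 14 is p_2/q_2 = 11/3.
The closest fraction with denominator <= 14 is either p_2/q_2 or the intermediate fraction (k*p_2 + p_1)/(k*q_2 + q_1) with the largest k >= 1 whose denominator stays <= 14; these approach x as k grows, and every other convergent or intermediate fraction in range is farther away.
Largest k: floor((14 - q_1)/q_2) = floor((14 - 1)/3) = 4.
That gives (4*11 + 4)/(4*3 + 1) = 48/13.
Compare the errors: |x - 11/3| = |59*3 - 11*16|/(16*3) = 1/48, and |x - 48/13| = |59*13 - 48*16|/(16*13) = 1/208.
Cross-multiplying, 1*48 = 48 < 208 = 1*208, so 1/208 is smaller: the intermediate fraction 48/13 is closer to x than 11/3.

48/13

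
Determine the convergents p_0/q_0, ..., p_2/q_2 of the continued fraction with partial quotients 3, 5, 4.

3/1, 16/5, 67/21

Using the convergent recurrence p_i = a_i*p_{i-1} + p_{i-2}, q_i = a_i*q_{i-1} + q_{i-2} with p_{-2}=0, p_{-1}=1, q_{-2}=1, q_{-1}=0:
  i=0: a_0=3, p_0 = 3*1 + 0 = 3, q_0 = 3*0 + 1 = 1.
  i=1: a_1=5, p_1 = 5*3 + 1 = 16, q_1 = 5*1 + 0 = 5.
  i=2: a_2=4, p_2 = 4*16 + 3 = 67, q_2 = 4*5 + 1 = 21.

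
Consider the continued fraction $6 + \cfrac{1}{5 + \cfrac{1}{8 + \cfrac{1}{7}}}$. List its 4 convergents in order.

Using the convergent recurrence p_i = a_i*p_{i-1} + p_{i-2}, q_i = a_i*q_{i-1} + q_{i-2} with p_{-2}=0, p_{-1}=1, q_{-2}=1, q_{-1}=0:
  i=0: a_0=6, p_0 = 6*1 + 0 = 6, q_0 = 6*0 + 1 = 1.
  i=1: a_1=5, p_1 = 5*6 + 1 = 31, q_1 = 5*1 + 0 = 5.
  i=2: a_2=8, p_2 = 8*31 + 6 = 254, q_2 = 8*5 + 1 = 41.
  i=3: a_3=7, p_3 = 7*254 + 31 = 1809, q_3 = 7*41 + 5 = 292.

6/1, 31/5, 254/41, 1809/292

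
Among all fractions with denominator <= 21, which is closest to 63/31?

43/21

Expand x = 63/31 as a continued fraction with the Euclidean algorithm:
  63 = 2*31 + 1, so a_0 = 2.
  31 = 31*1 + 0, so a_1 = 31.
so x = [2; 31].
Convergents (p_i = a_i*p_{i-1} + p_{i-2}, q_i = a_i*q_{i-1} + q_{i-2} with p_{-2}=0, p_{-1}=1, q_{-2}=1, q_{-1}=0), until the denominator exceeds 21:
  i=0: a_0=2, p_0 = 2*1 + 0 = 2, q_0 = 2*0 + 1 = 1.
  i=1: a_1=31, p_1 = 31*2 + 1 = 63, q_1 = 31*1 + 0 = 31.
q_1 = 31 > 21, so the last convergent with denominator <= 21 is p_0/q_0 = 2/1.
The closest fraction with denominator <= 21 is either p_0/q_0 or the intermediate fraction (k*p_0 + p_{-1})/(k*q_0 + q_{-1}) with the largest k >= 1 whose denominator stays <= 21; these approach x as k grows, and every other convergent or intermediate fraction in range is farther away.
Largest k: floor((21 - q_{-1})/q_0) = floor((21 - 0)/1) = 21 (using the seeds p_{-1} = 1, q_{-1} = 0).
That gives (21*2 + 1)/(21*1 + 0) = 43/21.
Compare the errors: |x - 2/1| = |63*1 - 2*31|/(31*1) = 1/31, and |x - 43/21| = |63*21 - 43*31|/(31*21) = 10/651.
Cross-multiplying, 10*31 = 310 < 651 = 1*651, so 10/651 is smaller: the intermediate fraction 43/21 is closer to x than 2/1.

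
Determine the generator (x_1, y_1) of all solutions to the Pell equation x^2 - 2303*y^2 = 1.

(x, y) = (48, 1)

First expand sqrt(2303) as a continued fraction. With x_i = (sqrt(2303) + m_i)/d_i and (m_0, d_0) = (0, 1): a_0 = floor(sqrt(2303)) = 47, since 47^2 = 2209 <= 2303 < 2304 = 48^2.
Iterate m_{i+1} = d_i*a_i - m_i, d_{i+1} = (2303 - m_{i+1}^2)/d_i, a_{i+1} = floor((a_0 + m_{i+1})/d_{i+1}):
  m_1 = 1*47 - 0 = 47, d_1 = (2303 - 47^2)/1 = 94/1 = 94, a_1 = floor((47 + 47)/94) = 1.
  m_2 = 94*1 - 47 = 47, d_2 = (2303 - 47^2)/94 = 94/94 = 1, a_2 = floor((47 + 47)/1) = 94.
  m_3 = 1*94 - 47 = 47, d_3 = (2303 - 47^2)/1 = 94/1 = 94: (m_3, d_3) = (m_1, d_1) = (47, 94), so from here the quotients repeat a_1, a_2; the period length is 2.
So sqrt(2303) = [47; (1, 94)] with period length k = 2.
k is even, so the fundamental solution of x^2 - 2303y^2 = 1 is (p_{k-1}, q_{k-1}) = (p_1, q_1); compute convergents through index 1.
Convergents (p_i = a_i*p_{i-1} + p_{i-2}, q_i = a_i*q_{i-1} + q_{i-2} with p_{-2}=0, p_{-1}=1, q_{-2}=1, q_{-1}=0):
  i=0: a_0=47, p_0 = 47*1 + 0 = 47, q_0 = 47*0 + 1 = 1.
  i=1: a_1=1, p_1 = 1*47 + 1 = 48, q_1 = 1*1 + 0 = 1.
Check: 48^2 - 2303*1^2 = 2304 - 2303 = 1, so (x, y) = (48, 1) solves the equation, and by the theorem it is the least positive solution.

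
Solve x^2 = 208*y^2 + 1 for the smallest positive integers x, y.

First expand sqrt(208) as a continued fraction. With x_i = (sqrt(208) + m_i)/d_i and (m_0, d_0) = (0, 1): a_0 = floor(sqrt(208)) = 14, since 14^2 = 196 <= 208 < 225 = 15^2.
Iterate m_{i+1} = d_i*a_i - m_i, d_{i+1} = (208 - m_{i+1}^2)/d_i, a_{i+1} = floor((a_0 + m_{i+1})/d_{i+1}):
  m_1 = 1*14 - 0 = 14, d_1 = (208 - 14^2)/1 = 12/1 = 12, a_1 = floor((14 + 14)/12) = 2.
  m_2 = 12*2 - 14 = 10, d_2 = (208 - 10^2)/12 = 108/12 = 9, a_2 = floor((14 + 10)/9) = 2.
  m_3 = 9*2 - 10 = 8, d_3 = (208 - 8^2)/9 = 144/9 = 16, a_3 = floor((14 + 8)/16) = 1.
  m_4 = 16*1 - 8 = 8, d_4 = (208 - 8^2)/16 = 144/16 = 9, a_4 = floor((14 + 8)/9) = 2.
  m_5 = 9*2 - 8 = 10, d_5 = (208 - 10^2)/9 = 108/9 = 12, a_5 = floor((14 + 10)/12) = 2.
  m_6 = 12*2 - 10 = 14, d_6 = (208 - 14^2)/12 = 12/12 = 1, a_6 = floor((14 + 14)/1) = 28.
  m_7 = 1*28 - 14 = 14, d_7 = (208 - 14^2)/1 = 12/1 = 12: (m_7, d_7) = (m_1, d_1) = (14, 12), so from here the quotients repeat a_1, ..., a_6; the period length is 6.
So sqrt(208) = [14; (2, 2, 1, 2, 2, 28)] with period length k = 6.
k is even, so the fundamental solution of x^2 - 208y^2 = 1 is (p_{k-1}, q_{k-1}) = (p_5, q_5); compute convergents through index 5.
Convergents (p_i = a_i*p_{i-1} + p_{i-2}, q_i = a_i*q_{i-1} + q_{i-2} with p_{-2}=0, p_{-1}=1, q_{-2}=1, q_{-1}=0):
  i=0: a_0=14, p_0 = 14*1 + 0 = 14, q_0 = 14*0 + 1 = 1.
  i=1: a_1=2, p_1 = 2*14 + 1 = 29, q_1 = 2*1 + 0 = 2.
  i=2: a_2=2, p_2 = 2*29 + 14 = 72, q_2 = 2*2 + 1 = 5.
  i=3: a_3=1, p_3 = 1*72 + 29 = 101, q_3 = 1*5 + 2 = 7.
  i=4: a_4=2, p_4 = 2*101 + 72 = 274, q_4 = 2*7 + 5 = 19.
  i=5: a_5=2, p_5 = 2*274 + 101 = 649, q_5 = 2*19 + 7 = 45.
Check: 649^2 - 208*45^2 = 421201 - 421200 = 1, so (x, y) = (649, 45) solves the equation, and by the theorem it is the least positive solution.

(x, y) = (649, 45)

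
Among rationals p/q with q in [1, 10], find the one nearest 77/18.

Expand x = 77/18 as a continued fraction with the Euclidean algorithm:
  77 = 4*18 + 5, so a_0 = 4.
  18 = 3*5 + 3, so a_1 = 3.
  5 = 1*3 + 2, so a_2 = 1.
  3 = 1*2 + 1, so a_3 = 1.
  2 = 2*1 + 0, so a_4 = 2.
so x = [4; 3, 1, 1, 2].
Convergents (p_i = a_i*p_{i-1} + p_{i-2}, q_i = a_i*q_{i-1} + q_{i-2} with p_{-2}=0, p_{-1}=1, q_{-2}=1, q_{-1}=0), until the denominator exceeds 10:
  i=0: a_0=4, p_0 = 4*1 + 0 = 4, q_0 = 4*0 + 1 = 1.
  i=1: a_1=3, p_1 = 3*4 + 1 = 13, q_1 = 3*1 + 0 = 3.
  i=2: a_2=1, p_2 = 1*13 + 4 = 17, q_2 = 1*3 + 1 = 4.
  i=3: a_3=1, p_3 = 1*17 + 13 = 30, q_3 = 1*4 + 3 = 7.
  i=4: a_4=2, p_4 = 2*30 + 17 = 77, q_4 = 2*7 + 4 = 18.
q_4 = 18 > 10, so the last convergent with denominator <= 10 is p_3/q_3 = 30/7.
The closest fraction with denominator <= 10 is either p_3/q_3 or the intermediate fraction (k*p_3 + p_2)/(k*q_3 + q_2) with the largest k >= 1 whose denominator stays <= 10; these approach x as k grows, and every other convergent or intermediate fraction in range is farther away.
Largest k: floor((10 - q_2)/q_3) = floor((10 - 4)/7) = 0.
Since k = 0, no intermediate fraction beyond p_3/q_3 has denominator <= 10, so the convergent 30/7 is the closest (its error is |77*7 - 30*18|/(18*7) = 1/126).

30/7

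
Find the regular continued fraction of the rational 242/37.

Run the Euclidean algorithm on 242 and 37; the successive quotients are the partial quotients a_0, a_1, ... (each step inverts the fractional part left over by the previous one):
  242 = 6*37 + 20, so a_0 = 6.
  37 = 1*20 + 17, so a_1 = 1.
  20 = 1*17 + 3, so a_2 = 1.
  17 = 5*3 + 2, so a_3 = 5.
  3 = 1*2 + 1, so a_4 = 1.
  2 = 2*1 + 0, so a_5 = 2.
The remainder reaches 0 after 6 divisions, so the expansion has 6 partial quotients, read off in order.

[6; 1, 1, 5, 1, 2]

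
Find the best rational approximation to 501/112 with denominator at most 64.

85/19

Expand x = 501/112 as a continued fraction with the Euclidean algorithm:
  501 = 4*112 + 53, so a_0 = 4.
  112 = 2*53 + 6, so a_1 = 2.
  53 = 8*6 + 5, so a_2 = 8.
  6 = 1*5 + 1, so a_3 = 1.
  5 = 5*1 + 0, so a_4 = 5.
so x = [4; 2, 8, 1, 5].
Convergents (p_i = a_i*p_{i-1} + p_{i-2}, q_i = a_i*q_{i-1} + q_{i-2} with p_{-2}=0, p_{-1}=1, q_{-2}=1, q_{-1}=0), until the denominator exceeds 64:
  i=0: a_0=4, p_0 = 4*1 + 0 = 4, q_0 = 4*0 + 1 = 1.
  i=1: a_1=2, p_1 = 2*4 + 1 = 9, q_1 = 2*1 + 0 = 2.
  i=2: a_2=8, p_2 = 8*9 + 4 = 76, q_2 = 8*2 + 1 = 17.
  i=3: a_3=1, p_3 = 1*76 + 9 = 85, q_3 = 1*17 + 2 = 19.
  i=4: a_4=5, p_4 = 5*85 + 76 = 501, q_4 = 5*19 + 17 = 112.
q_4 = 112 > 64, so the last convergent with denominator <= 64 is p_3/q_3 = 85/19.
The closest fraction with denominator <= 64 is either p_3/q_3 or the intermediate fraction (k*p_3 + p_2)/(k*q_3 + q_2) with the largest k >= 1 whose denominator stays <= 64; these approach x as k grows, and every other convergent or intermediate fraction in range is farther away.
Largest k: floor((64 - q_2)/q_3) = floor((64 - 17)/19) = 2.
That gives (2*85 + 76)/(2*19 + 17) = 246/55.
Compare the errors: |x - 85/19| = |501*19 - 85*112|/(112*19) = 1/2128, and |x - 246/55| = |501*55 - 246*112|/(112*55) = 3/6160.
Cross-multiplying, 1*6160 = 6160 < 6384 = 3*2128, so 1/2128 is smaller: the convergent 85/19 is closer to x than 246/55.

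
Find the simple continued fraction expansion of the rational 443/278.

Run the Euclidean algorithm on 443 and 278; the successive quotients are the partial quotients a_0, a_1, ... (each step inverts the fractional part left over by the previous one):
  443 = 1*278 + 165, so a_0 = 1.
  278 = 1*165 + 113, so a_1 = 1.
  165 = 1*113 + 52, so a_2 = 1.
  113 = 2*52 + 9, so a_3 = 2.
  52 = 5*9 + 7, so a_4 = 5.
  9 = 1*7 + 2, so a_5 = 1.
  7 = 3*2 + 1, so a_6 = 3.
  2 = 2*1 + 0, so a_7 = 2.
The remainder reaches 0 after 8 divisions, so the expansion has 8 partial quotients, read off in order.

[1; 1, 1, 2, 5, 1, 3, 2]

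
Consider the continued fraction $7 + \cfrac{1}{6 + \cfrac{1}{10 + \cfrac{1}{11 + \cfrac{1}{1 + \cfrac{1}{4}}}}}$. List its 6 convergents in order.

7/1, 43/6, 437/61, 4850/677, 5287/738, 25998/3629

Using the convergent recurrence p_i = a_i*p_{i-1} + p_{i-2}, q_i = a_i*q_{i-1} + q_{i-2} with p_{-2}=0, p_{-1}=1, q_{-2}=1, q_{-1}=0:
  i=0: a_0=7, p_0 = 7*1 + 0 = 7, q_0 = 7*0 + 1 = 1.
  i=1: a_1=6, p_1 = 6*7 + 1 = 43, q_1 = 6*1 + 0 = 6.
  i=2: a_2=10, p_2 = 10*43 + 7 = 437, q_2 = 10*6 + 1 = 61.
  i=3: a_3=11, p_3 = 11*437 + 43 = 4850, q_3 = 11*61 + 6 = 677.
  i=4: a_4=1, p_4 = 1*4850 + 437 = 5287, q_4 = 1*677 + 61 = 738.
  i=5: a_5=4, p_5 = 4*5287 + 4850 = 25998, q_5 = 4*738 + 677 = 3629.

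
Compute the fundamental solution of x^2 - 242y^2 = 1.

(x, y) = (19601, 1260)

First expand sqrt(242) as a continued fraction. With x_i = (sqrt(242) + m_i)/d_i and (m_0, d_0) = (0, 1): a_0 = floor(sqrt(242)) = 15, since 15^2 = 225 <= 242 < 256 = 16^2.
Iterate m_{i+1} = d_i*a_i - m_i, d_{i+1} = (242 - m_{i+1}^2)/d_i, a_{i+1} = floor((a_0 + m_{i+1})/d_{i+1}):
  m_1 = 1*15 - 0 = 15, d_1 = (242 - 15^2)/1 = 17/1 = 17, a_1 = floor((15 + 15)/17) = 1.
  m_2 = 17*1 - 15 = 2, d_2 = (242 - 2^2)/17 = 238/17 = 14, a_2 = floor((15 + 2)/14) = 1.
  m_3 = 14*1 - 2 = 12, d_3 = (242 - 12^2)/14 = 98/14 = 7, a_3 = floor((15 + 12)/7) = 3.
  m_4 = 7*3 - 12 = 9, d_4 = (242 - 9^2)/7 = 161/7 = 23, a_4 = floor((15 + 9)/23) = 1.
  m_5 = 23*1 - 9 = 14, d_5 = (242 - 14^2)/23 = 46/23 = 2, a_5 = floor((15 + 14)/2) = 14.
  m_6 = 2*14 - 14 = 14, d_6 = (242 - 14^2)/2 = 46/2 = 23, a_6 = floor((15 + 14)/23) = 1.
  m_7 = 23*1 - 14 = 9, d_7 = (242 - 9^2)/23 = 161/23 = 7, a_7 = floor((15 + 9)/7) = 3.
  m_8 = 7*3 - 9 = 12, d_8 = (242 - 12^2)/7 = 98/7 = 14, a_8 = floor((15 + 12)/14) = 1.
  m_9 = 14*1 - 12 = 2, d_9 = (242 - 2^2)/14 = 238/14 = 17, a_9 = floor((15 + 2)/17) = 1.
  m_10 = 17*1 - 2 = 15, d_10 = (242 - 15^2)/17 = 17/17 = 1, a_10 = floor((15 + 15)/1) = 30.
  m_11 = 1*30 - 15 = 15, d_11 = (242 - 15^2)/1 = 17/1 = 17: (m_11, d_11) = (m_1, d_1) = (15, 17), so from here the quotients repeat a_1, ..., a_10; the period length is 10.
So sqrt(242) = [15; (1, 1, 3, 1, 14, 1, 3, 1, 1, 30)] with period length k = 10.
k is even, so the fundamental solution of x^2 - 242y^2 = 1 is (p_{k-1}, q_{k-1}) = (p_9, q_9); compute convergents through index 9.
Convergents (p_i = a_i*p_{i-1} + p_{i-2}, q_i = a_i*q_{i-1} + q_{i-2} with p_{-2}=0, p_{-1}=1, q_{-2}=1, q_{-1}=0):
  i=0: a_0=15, p_0 = 15*1 + 0 = 15, q_0 = 15*0 + 1 = 1.
  i=1: a_1=1, p_1 = 1*15 + 1 = 16, q_1 = 1*1 + 0 = 1.
  i=2: a_2=1, p_2 = 1*16 + 15 = 31, q_2 = 1*1 + 1 = 2.
  i=3: a_3=3, p_3 = 3*31 + 16 = 109, q_3 = 3*2 + 1 = 7.
  i=4: a_4=1, p_4 = 1*109 + 31 = 140, q_4 = 1*7 + 2 = 9.
  i=5: a_5=14, p_5 = 14*140 + 109 = 2069, q_5 = 14*9 + 7 = 133.
  i=6: a_6=1, p_6 = 1*2069 + 140 = 2209, q_6 = 1*133 + 9 = 142.
  i=7: a_7=3, p_7 = 3*2209 + 2069 = 8696, q_7 = 3*142 + 133 = 559.
  i=8: a_8=1, p_8 = 1*8696 + 2209 = 10905, q_8 = 1*559 + 142 = 701.
  i=9: a_9=1, p_9 = 1*10905 + 8696 = 19601, q_9 = 1*701 + 559 = 1260.
Check: 19601^2 - 242*1260^2 = 384199201 - 384199200 = 1, so (x, y) = (19601, 1260) solves the equation, and by the theorem it is the least positive solution.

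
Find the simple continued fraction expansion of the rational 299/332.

[0; 1, 9, 16, 2]

Run the Euclidean algorithm on 299 and 332; the successive quotients are the partial quotients a_0, a_1, ... (each step inverts the fractional part left over by the previous one):
  299 = 0*332 + 299, so a_0 = 0.
  332 = 1*299 + 33, so a_1 = 1.
  299 = 9*33 + 2, so a_2 = 9.
  33 = 16*2 + 1, so a_3 = 16.
  2 = 2*1 + 0, so a_4 = 2.
The remainder reaches 0 after 5 divisions, so the expansion has 5 partial quotients, read off in order.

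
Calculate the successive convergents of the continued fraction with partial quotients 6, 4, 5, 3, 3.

Using the convergent recurrence p_i = a_i*p_{i-1} + p_{i-2}, q_i = a_i*q_{i-1} + q_{i-2} with p_{-2}=0, p_{-1}=1, q_{-2}=1, q_{-1}=0:
  i=0: a_0=6, p_0 = 6*1 + 0 = 6, q_0 = 6*0 + 1 = 1.
  i=1: a_1=4, p_1 = 4*6 + 1 = 25, q_1 = 4*1 + 0 = 4.
  i=2: a_2=5, p_2 = 5*25 + 6 = 131, q_2 = 5*4 + 1 = 21.
  i=3: a_3=3, p_3 = 3*131 + 25 = 418, q_3 = 3*21 + 4 = 67.
  i=4: a_4=3, p_4 = 3*418 + 131 = 1385, q_4 = 3*67 + 21 = 222.

6/1, 25/4, 131/21, 418/67, 1385/222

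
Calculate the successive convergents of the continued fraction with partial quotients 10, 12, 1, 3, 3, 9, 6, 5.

10/1, 121/12, 131/13, 514/51, 1673/166, 15571/1545, 95099/9436, 491066/48725

Using the convergent recurrence p_i = a_i*p_{i-1} + p_{i-2}, q_i = a_i*q_{i-1} + q_{i-2} with p_{-2}=0, p_{-1}=1, q_{-2}=1, q_{-1}=0:
  i=0: a_0=10, p_0 = 10*1 + 0 = 10, q_0 = 10*0 + 1 = 1.
  i=1: a_1=12, p_1 = 12*10 + 1 = 121, q_1 = 12*1 + 0 = 12.
  i=2: a_2=1, p_2 = 1*121 + 10 = 131, q_2 = 1*12 + 1 = 13.
  i=3: a_3=3, p_3 = 3*131 + 121 = 514, q_3 = 3*13 + 12 = 51.
  i=4: a_4=3, p_4 = 3*514 + 131 = 1673, q_4 = 3*51 + 13 = 166.
  i=5: a_5=9, p_5 = 9*1673 + 514 = 15571, q_5 = 9*166 + 51 = 1545.
  i=6: a_6=6, p_6 = 6*15571 + 1673 = 95099, q_6 = 6*1545 + 166 = 9436.
  i=7: a_7=5, p_7 = 5*95099 + 15571 = 491066, q_7 = 5*9436 + 1545 = 48725.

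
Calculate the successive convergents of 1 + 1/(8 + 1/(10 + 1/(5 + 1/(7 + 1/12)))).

Using the convergent recurrence p_i = a_i*p_{i-1} + p_{i-2}, q_i = a_i*q_{i-1} + q_{i-2} with p_{-2}=0, p_{-1}=1, q_{-2}=1, q_{-1}=0:
  i=0: a_0=1, p_0 = 1*1 + 0 = 1, q_0 = 1*0 + 1 = 1.
  i=1: a_1=8, p_1 = 8*1 + 1 = 9, q_1 = 8*1 + 0 = 8.
  i=2: a_2=10, p_2 = 10*9 + 1 = 91, q_2 = 10*8 + 1 = 81.
  i=3: a_3=5, p_3 = 5*91 + 9 = 464, q_3 = 5*81 + 8 = 413.
  i=4: a_4=7, p_4 = 7*464 + 91 = 3339, q_4 = 7*413 + 81 = 2972.
  i=5: a_5=12, p_5 = 12*3339 + 464 = 40532, q_5 = 12*2972 + 413 = 36077.

1/1, 9/8, 91/81, 464/413, 3339/2972, 40532/36077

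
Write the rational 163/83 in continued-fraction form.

[1; 1, 26, 1, 2]

Run the Euclidean algorithm on 163 and 83; the successive quotients are the partial quotients a_0, a_1, ... (each step inverts the fractional part left over by the previous one):
  163 = 1*83 + 80, so a_0 = 1.
  83 = 1*80 + 3, so a_1 = 1.
  80 = 26*3 + 2, so a_2 = 26.
  3 = 1*2 + 1, so a_3 = 1.
  2 = 2*1 + 0, so a_4 = 2.
The remainder reaches 0 after 5 divisions, so the expansion has 5 partial quotients, read off in order.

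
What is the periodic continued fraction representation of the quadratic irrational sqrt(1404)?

[37; (2, 7, 1, 4, 1, 7, 2, 74)]

Write x_i = (sqrt(1404) + m_i)/d_i with (m_0, d_0) = (0, 1). a_0 = floor(sqrt(1404)) = 37, since 37^2 = 1369 <= 1404 < 1444 = 38^2.
Iterate m_{i+1} = d_i*a_i - m_i, d_{i+1} = (1404 - m_{i+1}^2)/d_i, a_{i+1} = floor((a_0 + m_{i+1})/d_{i+1}):
  m_1 = 1*37 - 0 = 37, d_1 = (1404 - 37^2)/1 = 35/1 = 35, a_1 = floor((37 + 37)/35) = 2.
  m_2 = 35*2 - 37 = 33, d_2 = (1404 - 33^2)/35 = 315/35 = 9, a_2 = floor((37 + 33)/9) = 7.
  m_3 = 9*7 - 33 = 30, d_3 = (1404 - 30^2)/9 = 504/9 = 56, a_3 = floor((37 + 30)/56) = 1.
  m_4 = 56*1 - 30 = 26, d_4 = (1404 - 26^2)/56 = 728/56 = 13, a_4 = floor((37 + 26)/13) = 4.
  m_5 = 13*4 - 26 = 26, d_5 = (1404 - 26^2)/13 = 728/13 = 56, a_5 = floor((37 + 26)/56) = 1.
  m_6 = 56*1 - 26 = 30, d_6 = (1404 - 30^2)/56 = 504/56 = 9, a_6 = floor((37 + 30)/9) = 7.
  m_7 = 9*7 - 30 = 33, d_7 = (1404 - 33^2)/9 = 315/9 = 35, a_7 = floor((37 + 33)/35) = 2.
  m_8 = 35*2 - 33 = 37, d_8 = (1404 - 37^2)/35 = 35/35 = 1, a_8 = floor((37 + 37)/1) = 74.
  m_9 = 1*74 - 37 = 37, d_9 = (1404 - 37^2)/1 = 35/1 = 35: (m_9, d_9) = (m_1, d_1) = (37, 35), so from here the quotients repeat a_1, ..., a_8; the period length is 8.
Hence the expansion of sqrt(1404) is a_0 = 37 followed by the repeating block 2, 7, 1, 4, 1, 7, 2, 74 (period 8).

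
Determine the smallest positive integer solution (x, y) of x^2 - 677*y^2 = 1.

First expand sqrt(677) as a continued fraction. With x_i = (sqrt(677) + m_i)/d_i and (m_0, d_0) = (0, 1): a_0 = floor(sqrt(677)) = 26, since 26^2 = 676 <= 677 < 729 = 27^2.
Iterate m_{i+1} = d_i*a_i - m_i, d_{i+1} = (677 - m_{i+1}^2)/d_i, a_{i+1} = floor((a_0 + m_{i+1})/d_{i+1}):
  m_1 = 1*26 - 0 = 26, d_1 = (677 - 26^2)/1 = 1/1 = 1, a_1 = floor((26 + 26)/1) = 52.
  m_2 = 1*52 - 26 = 26, d_2 = (677 - 26^2)/1 = 1/1 = 1: (m_2, d_2) = (m_1, d_1) = (26, 1), so from here the quotient a_1 repeats; the period length is 1.
So sqrt(677) = [26; (52)] with period length k = 1.
k is odd, so (p_{k-1}, q_{k-1}) only solves x^2 - 677y^2 = -1 and the fundamental solution of x^2 - 677y^2 = 1 is (p_{2k-1}, q_{2k-1}) = (p_1, q_1); compute convergents through index 1, running through the period twice.
Convergents (p_i = a_i*p_{i-1} + p_{i-2}, q_i = a_i*q_{i-1} + q_{i-2} with p_{-2}=0, p_{-1}=1, q_{-2}=1, q_{-1}=0):
  i=0: a_0=26, p_0 = 26*1 + 0 = 26, q_0 = 26*0 + 1 = 1.
  i=1: a_1=52, p_1 = 52*26 + 1 = 1353, q_1 = 52*1 + 0 = 52.
Indeed p_0^2 - 677*q_0^2 = 676 - 677 = -1, not +1.
Check: 1353^2 - 677*52^2 = 1830609 - 1830608 = 1, so (x, y) = (1353, 52) solves the equation, and by the theorem it is the least positive solution.

(x, y) = (1353, 52)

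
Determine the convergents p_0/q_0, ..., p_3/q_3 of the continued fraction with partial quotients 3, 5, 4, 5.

3/1, 16/5, 67/21, 351/110

Using the convergent recurrence p_i = a_i*p_{i-1} + p_{i-2}, q_i = a_i*q_{i-1} + q_{i-2} with p_{-2}=0, p_{-1}=1, q_{-2}=1, q_{-1}=0:
  i=0: a_0=3, p_0 = 3*1 + 0 = 3, q_0 = 3*0 + 1 = 1.
  i=1: a_1=5, p_1 = 5*3 + 1 = 16, q_1 = 5*1 + 0 = 5.
  i=2: a_2=4, p_2 = 4*16 + 3 = 67, q_2 = 4*5 + 1 = 21.
  i=3: a_3=5, p_3 = 5*67 + 16 = 351, q_3 = 5*21 + 5 = 110.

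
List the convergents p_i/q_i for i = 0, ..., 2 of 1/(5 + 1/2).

Using the convergent recurrence p_i = a_i*p_{i-1} + p_{i-2}, q_i = a_i*q_{i-1} + q_{i-2} with p_{-2}=0, p_{-1}=1, q_{-2}=1, q_{-1}=0:
  i=0: a_0=0, p_0 = 0*1 + 0 = 0, q_0 = 0*0 + 1 = 1.
  i=1: a_1=5, p_1 = 5*0 + 1 = 1, q_1 = 5*1 + 0 = 5.
  i=2: a_2=2, p_2 = 2*1 + 0 = 2, q_2 = 2*5 + 1 = 11.

0/1, 1/5, 2/11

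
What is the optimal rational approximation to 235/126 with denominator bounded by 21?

Expand x = 235/126 as a continued fraction with the Euclidean algorithm:
  235 = 1*126 + 109, so a_0 = 1.
  126 = 1*109 + 17, so a_1 = 1.
  109 = 6*17 + 7, so a_2 = 6.
  17 = 2*7 + 3, so a_3 = 2.
  7 = 2*3 + 1, so a_4 = 2.
  3 = 3*1 + 0, so a_5 = 3.
so x = [1; 1, 6, 2, 2, 3].
Convergents (p_i = a_i*p_{i-1} + p_{i-2}, q_i = a_i*q_{i-1} + q_{i-2} with p_{-2}=0, p_{-1}=1, q_{-2}=1, q_{-1}=0), until the denominator exceeds 21:
  i=0: a_0=1, p_0 = 1*1 + 0 = 1, q_0 = 1*0 + 1 = 1.
  i=1: a_1=1, p_1 = 1*1 + 1 = 2, q_1 = 1*1 + 0 = 1.
  i=2: a_2=6, p_2 = 6*2 + 1 = 13, q_2 = 6*1 + 1 = 7.
  i=3: a_3=2, p_3 = 2*13 + 2 = 28, q_3 = 2*7 + 1 = 15.
  i=4: a_4=2, p_4 = 2*28 + 13 = 69, q_4 = 2*15 + 7 = 37.
q_4 = 37 > 21, so the last convergent with denominator <= 21 is p_3/q_3 = 28/15.
The closest fraction with denominator <= 21 is either p_3/q_3 or the intermediate fraction (k*p_3 + p_2)/(k*q_3 + q_2) with the largest k >= 1 whose denominator stays <= 21; these approach x as k grows, and every other convergent or intermediate fraction in range is farther away.
Largest k: floor((21 - q_2)/q_3) = floor((21 - 7)/15) = 0.
Since k = 0, no intermediate fraction beyond p_3/q_3 has denominator <= 21, so the convergent 28/15 is the closest (its error is |235*15 - 28*126|/(126*15) = 3/1890).

28/15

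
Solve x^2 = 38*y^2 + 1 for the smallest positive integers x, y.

First expand sqrt(38) as a continued fraction. With x_i = (sqrt(38) + m_i)/d_i and (m_0, d_0) = (0, 1): a_0 = floor(sqrt(38)) = 6, since 6^2 = 36 <= 38 < 49 = 7^2.
Iterate m_{i+1} = d_i*a_i - m_i, d_{i+1} = (38 - m_{i+1}^2)/d_i, a_{i+1} = floor((a_0 + m_{i+1})/d_{i+1}):
  m_1 = 1*6 - 0 = 6, d_1 = (38 - 6^2)/1 = 2/1 = 2, a_1 = floor((6 + 6)/2) = 6.
  m_2 = 2*6 - 6 = 6, d_2 = (38 - 6^2)/2 = 2/2 = 1, a_2 = floor((6 + 6)/1) = 12.
  m_3 = 1*12 - 6 = 6, d_3 = (38 - 6^2)/1 = 2/1 = 2: (m_3, d_3) = (m_1, d_1) = (6, 2), so from here the quotients repeat a_1, a_2; the period length is 2.
So sqrt(38) = [6; (6, 12)] with period length k = 2.
k is even, so the fundamental solution of x^2 - 38y^2 = 1 is (p_{k-1}, q_{k-1}) = (p_1, q_1); compute convergents through index 1.
Convergents (p_i = a_i*p_{i-1} + p_{i-2}, q_i = a_i*q_{i-1} + q_{i-2} with p_{-2}=0, p_{-1}=1, q_{-2}=1, q_{-1}=0):
  i=0: a_0=6, p_0 = 6*1 + 0 = 6, q_0 = 6*0 + 1 = 1.
  i=1: a_1=6, p_1 = 6*6 + 1 = 37, q_1 = 6*1 + 0 = 6.
Check: 37^2 - 38*6^2 = 1369 - 1368 = 1, so (x, y) = (37, 6) solves the equation, and by the theorem it is the least positive solution.

(x, y) = (37, 6)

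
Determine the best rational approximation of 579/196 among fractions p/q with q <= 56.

65/22

Expand x = 579/196 as a continued fraction with the Euclidean algorithm:
  579 = 2*196 + 187, so a_0 = 2.
  196 = 1*187 + 9, so a_1 = 1.
  187 = 20*9 + 7, so a_2 = 20.
  9 = 1*7 + 2, so a_3 = 1.
  7 = 3*2 + 1, so a_4 = 3.
  2 = 2*1 + 0, so a_5 = 2.
so x = [2; 1, 20, 1, 3, 2].
Convergents (p_i = a_i*p_{i-1} + p_{i-2}, q_i = a_i*q_{i-1} + q_{i-2} with p_{-2}=0, p_{-1}=1, q_{-2}=1, q_{-1}=0), until the denominator exceeds 56:
  i=0: a_0=2, p_0 = 2*1 + 0 = 2, q_0 = 2*0 + 1 = 1.
  i=1: a_1=1, p_1 = 1*2 + 1 = 3, q_1 = 1*1 + 0 = 1.
  i=2: a_2=20, p_2 = 20*3 + 2 = 62, q_2 = 20*1 + 1 = 21.
  i=3: a_3=1, p_3 = 1*62 + 3 = 65, q_3 = 1*21 + 1 = 22.
  i=4: a_4=3, p_4 = 3*65 + 62 = 257, q_4 = 3*22 + 21 = 87.
q_4 = 87 > 56, so the last convergent with denominator <= 56 is p_3/q_3 = 65/22.
The closest fraction with denominator <= 56 is either p_3/q_3 or the intermediate fraction (k*p_3 + p_2)/(k*q_3 + q_2) with the largest k >= 1 whose denominator stays <= 56; these approach x as k grows, and every other convergent or intermediate fraction in range is farther away.
Largest k: floor((56 - q_2)/q_3) = floor((56 - 21)/22) = 1.
That gives (1*65 + 62)/(1*22 + 21) = 127/43.
Compare the errors: |x - 65/22| = |579*22 - 65*196|/(196*22) = 2/4312, and |x - 127/43| = |579*43 - 127*196|/(196*43) = 5/8428.
Cross-multiplying, 2*8428 = 16856 < 21560 = 5*4312, so 2/4312 is smaller: the convergent 65/22 is closer to x than 127/43.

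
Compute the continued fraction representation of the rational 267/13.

Run the Euclidean algorithm on 267 and 13; the successive quotients are the partial quotients a_0, a_1, ... (each step inverts the fractional part left over by the previous one):
  267 = 20*13 + 7, so a_0 = 20.
  13 = 1*7 + 6, so a_1 = 1.
  7 = 1*6 + 1, so a_2 = 1.
  6 = 6*1 + 0, so a_3 = 6.
The remainder reaches 0 after 4 divisions, so the expansion has 4 partial quotients, read off in order.

[20; 1, 1, 6]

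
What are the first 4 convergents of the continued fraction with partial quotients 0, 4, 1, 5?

Using the convergent recurrence p_i = a_i*p_{i-1} + p_{i-2}, q_i = a_i*q_{i-1} + q_{i-2} with p_{-2}=0, p_{-1}=1, q_{-2}=1, q_{-1}=0:
  i=0: a_0=0, p_0 = 0*1 + 0 = 0, q_0 = 0*0 + 1 = 1.
  i=1: a_1=4, p_1 = 4*0 + 1 = 1, q_1 = 4*1 + 0 = 4.
  i=2: a_2=1, p_2 = 1*1 + 0 = 1, q_2 = 1*4 + 1 = 5.
  i=3: a_3=5, p_3 = 5*1 + 1 = 6, q_3 = 5*5 + 4 = 29.

0/1, 1/4, 1/5, 6/29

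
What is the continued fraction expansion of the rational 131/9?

[14; 1, 1, 4]

Run the Euclidean algorithm on 131 and 9; the successive quotients are the partial quotients a_0, a_1, ... (each step inverts the fractional part left over by the previous one):
  131 = 14*9 + 5, so a_0 = 14.
  9 = 1*5 + 4, so a_1 = 1.
  5 = 1*4 + 1, so a_2 = 1.
  4 = 4*1 + 0, so a_3 = 4.
The remainder reaches 0 after 4 divisions, so the expansion has 4 partial quotients, read off in order.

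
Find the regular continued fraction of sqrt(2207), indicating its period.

[46; (1, 45, 1, 92)]

Write x_i = (sqrt(2207) + m_i)/d_i with (m_0, d_0) = (0, 1). a_0 = floor(sqrt(2207)) = 46, since 46^2 = 2116 <= 2207 < 2209 = 47^2.
Iterate m_{i+1} = d_i*a_i - m_i, d_{i+1} = (2207 - m_{i+1}^2)/d_i, a_{i+1} = floor((a_0 + m_{i+1})/d_{i+1}):
  m_1 = 1*46 - 0 = 46, d_1 = (2207 - 46^2)/1 = 91/1 = 91, a_1 = floor((46 + 46)/91) = 1.
  m_2 = 91*1 - 46 = 45, d_2 = (2207 - 45^2)/91 = 182/91 = 2, a_2 = floor((46 + 45)/2) = 45.
  m_3 = 2*45 - 45 = 45, d_3 = (2207 - 45^2)/2 = 182/2 = 91, a_3 = floor((46 + 45)/91) = 1.
  m_4 = 91*1 - 45 = 46, d_4 = (2207 - 46^2)/91 = 91/91 = 1, a_4 = floor((46 + 46)/1) = 92.
  m_5 = 1*92 - 46 = 46, d_5 = (2207 - 46^2)/1 = 91/1 = 91: (m_5, d_5) = (m_1, d_1) = (46, 91), so from here the quotients repeat a_1, ..., a_4; the period length is 4.
Hence the expansion of sqrt(2207) is a_0 = 46 followed by the repeating block 1, 45, 1, 92 (period 4).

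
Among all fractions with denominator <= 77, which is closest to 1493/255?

363/62

Expand x = 1493/255 as a continued fraction with the Euclidean algorithm:
  1493 = 5*255 + 218, so a_0 = 5.
  255 = 1*218 + 37, so a_1 = 1.
  218 = 5*37 + 33, so a_2 = 5.
  37 = 1*33 + 4, so a_3 = 1.
  33 = 8*4 + 1, so a_4 = 8.
  4 = 4*1 + 0, so a_5 = 4.
so x = [5; 1, 5, 1, 8, 4].
Convergents (p_i = a_i*p_{i-1} + p_{i-2}, q_i = a_i*q_{i-1} + q_{i-2} with p_{-2}=0, p_{-1}=1, q_{-2}=1, q_{-1}=0), until the denominator exceeds 77:
  i=0: a_0=5, p_0 = 5*1 + 0 = 5, q_0 = 5*0 + 1 = 1.
  i=1: a_1=1, p_1 = 1*5 + 1 = 6, q_1 = 1*1 + 0 = 1.
  i=2: a_2=5, p_2 = 5*6 + 5 = 35, q_2 = 5*1 + 1 = 6.
  i=3: a_3=1, p_3 = 1*35 + 6 = 41, q_3 = 1*6 + 1 = 7.
  i=4: a_4=8, p_4 = 8*41 + 35 = 363, q_4 = 8*7 + 6 = 62.
  i=5: a_5=4, p_5 = 4*363 + 41 = 1493, q_5 = 4*62 + 7 = 255.
q_5 = 255 > 77, so the last convergent with denominator <= 77 is p_4/q_4 = 363/62.
The closest fraction with denominator <= 77 is either p_4/q_4 or the intermediate fraction (k*p_4 + p_3)/(k*q_4 + q_3) with the largest k >= 1 whose denominator stays <= 77; these approach x as k grows, and every other convergent or intermediate fraction in range is farther away.
Largest k: floor((77 - q_3)/q_4) = floor((77 - 7)/62) = 1.
That gives (1*363 + 41)/(1*62 + 7) = 404/69.
Compare the errors: |x - 363/62| = |1493*62 - 363*255|/(255*62) = 1/15810, and |x - 404/69| = |1493*69 - 404*255|/(255*69) = 3/17595.
Cross-multiplying, 1*17595 = 17595 < 47430 = 3*15810, so 1/15810 is smaller: the convergent 363/62 is closer to x than 404/69.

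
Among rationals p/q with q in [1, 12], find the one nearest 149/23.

Expand x = 149/23 as a continued fraction with the Euclidean algorithm:
  149 = 6*23 + 11, so a_0 = 6.
  23 = 2*11 + 1, so a_1 = 2.
  11 = 11*1 + 0, so a_2 = 11.
so x = [6; 2, 11].
Convergents (p_i = a_i*p_{i-1} + p_{i-2}, q_i = a_i*q_{i-1} + q_{i-2} with p_{-2}=0, p_{-1}=1, q_{-2}=1, q_{-1}=0), until the denominator exceeds 12:
  i=0: a_0=6, p_0 = 6*1 + 0 = 6, q_0 = 6*0 + 1 = 1.
  i=1: a_1=2, p_1 = 2*6 + 1 = 13, q_1 = 2*1 + 0 = 2.
  i=2: a_2=11, p_2 = 11*13 + 6 = 149, q_2 = 11*2 + 1 = 23.
q_2 = 23 > 12, so the last convergent with denominator <= 12 is p_1/q_1 = 13/2.
The closest fraction with denominator <= 12 is either p_1/q_1 or the intermediate fraction (k*p_1 + p_0)/(k*q_1 + q_0) with the largest k >= 1 whose denominator stays <= 12; these approach x as k grows, and every other convergent or intermediate fraction in range is farther away.
Largest k: floor((12 - q_0)/q_1) = floor((12 - 1)/2) = 5.
That gives (5*13 + 6)/(5*2 + 1) = 71/11.
Compare the errors: |x - 13/2| = |149*2 - 13*23|/(23*2) = 1/46, and |x - 71/11| = |149*11 - 71*23|/(23*11) = 6/253.
Cross-multiplying, 1*253 = 253 < 276 = 6*46, so 1/46 is smaller: the convergent 13/2 is closer to x than 71/11.

13/2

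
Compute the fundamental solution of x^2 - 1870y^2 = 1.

(x, y) = (19682191, 455148)

First expand sqrt(1870) as a continued fraction. With x_i = (sqrt(1870) + m_i)/d_i and (m_0, d_0) = (0, 1): a_0 = floor(sqrt(1870)) = 43, since 43^2 = 1849 <= 1870 < 1936 = 44^2.
Iterate m_{i+1} = d_i*a_i - m_i, d_{i+1} = (1870 - m_{i+1}^2)/d_i, a_{i+1} = floor((a_0 + m_{i+1})/d_{i+1}):
  m_1 = 1*43 - 0 = 43, d_1 = (1870 - 43^2)/1 = 21/1 = 21, a_1 = floor((43 + 43)/21) = 4.
  m_2 = 21*4 - 43 = 41, d_2 = (1870 - 41^2)/21 = 189/21 = 9, a_2 = floor((43 + 41)/9) = 9.
  m_3 = 9*9 - 41 = 40, d_3 = (1870 - 40^2)/9 = 270/9 = 30, a_3 = floor((43 + 40)/30) = 2.
  m_4 = 30*2 - 40 = 20, d_4 = (1870 - 20^2)/30 = 1470/30 = 49, a_4 = floor((43 + 20)/49) = 1.
  m_5 = 49*1 - 20 = 29, d_5 = (1870 - 29^2)/49 = 1029/49 = 21, a_5 = floor((43 + 29)/21) = 3.
  m_6 = 21*3 - 29 = 34, d_6 = (1870 - 34^2)/21 = 714/21 = 34, a_6 = floor((43 + 34)/34) = 2.
  m_7 = 34*2 - 34 = 34, d_7 = (1870 - 34^2)/34 = 714/34 = 21, a_7 = floor((43 + 34)/21) = 3.
  m_8 = 21*3 - 34 = 29, d_8 = (1870 - 29^2)/21 = 1029/21 = 49, a_8 = floor((43 + 29)/49) = 1.
  m_9 = 49*1 - 29 = 20, d_9 = (1870 - 20^2)/49 = 1470/49 = 30, a_9 = floor((43 + 20)/30) = 2.
  m_10 = 30*2 - 20 = 40, d_10 = (1870 - 40^2)/30 = 270/30 = 9, a_10 = floor((43 + 40)/9) = 9.
  m_11 = 9*9 - 40 = 41, d_11 = (1870 - 41^2)/9 = 189/9 = 21, a_11 = floor((43 + 41)/21) = 4.
  m_12 = 21*4 - 41 = 43, d_12 = (1870 - 43^2)/21 = 21/21 = 1, a_12 = floor((43 + 43)/1) = 86.
  m_13 = 1*86 - 43 = 43, d_13 = (1870 - 43^2)/1 = 21/1 = 21: (m_13, d_13) = (m_1, d_1) = (43, 21), so from here the quotients repeat a_1, ..., a_12; the period length is 12.
So sqrt(1870) = [43; (4, 9, 2, 1, 3, 2, 3, 1, 2, 9, 4, 86)] with period length k = 12.
k is even, so the fundamental solution of x^2 - 1870y^2 = 1 is (p_{k-1}, q_{k-1}) = (p_11, q_11); compute convergents through index 11.
Convergents (p_i = a_i*p_{i-1} + p_{i-2}, q_i = a_i*q_{i-1} + q_{i-2} with p_{-2}=0, p_{-1}=1, q_{-2}=1, q_{-1}=0):
  i=0: a_0=43, p_0 = 43*1 + 0 = 43, q_0 = 43*0 + 1 = 1.
  i=1: a_1=4, p_1 = 4*43 + 1 = 173, q_1 = 4*1 + 0 = 4.
  i=2: a_2=9, p_2 = 9*173 + 43 = 1600, q_2 = 9*4 + 1 = 37.
  i=3: a_3=2, p_3 = 2*1600 + 173 = 3373, q_3 = 2*37 + 4 = 78.
  i=4: a_4=1, p_4 = 1*3373 + 1600 = 4973, q_4 = 1*78 + 37 = 115.
  i=5: a_5=3, p_5 = 3*4973 + 3373 = 18292, q_5 = 3*115 + 78 = 423.
  i=6: a_6=2, p_6 = 2*18292 + 4973 = 41557, q_6 = 2*423 + 115 = 961.
  i=7: a_7=3, p_7 = 3*41557 + 18292 = 142963, q_7 = 3*961 + 423 = 3306.
  i=8: a_8=1, p_8 = 1*142963 + 41557 = 184520, q_8 = 1*3306 + 961 = 4267.
  i=9: a_9=2, p_9 = 2*184520 + 142963 = 512003, q_9 = 2*4267 + 3306 = 11840.
  i=10: a_10=9, p_10 = 9*512003 + 184520 = 4792547, q_10 = 9*11840 + 4267 = 110827.
  i=11: a_11=4, p_11 = 4*4792547 + 512003 = 19682191, q_11 = 4*110827 + 11840 = 455148.
Check: 19682191^2 - 1870*455148^2 = 387388642560481 - 387388642560480 = 1, so (x, y) = (19682191, 455148) solves the equation, and by the theorem it is the least positive solution.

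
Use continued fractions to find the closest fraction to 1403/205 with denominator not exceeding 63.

Expand x = 1403/205 as a continued fraction with the Euclidean algorithm:
  1403 = 6*205 + 173, so a_0 = 6.
  205 = 1*173 + 32, so a_1 = 1.
  173 = 5*32 + 13, so a_2 = 5.
  32 = 2*13 + 6, so a_3 = 2.
  13 = 2*6 + 1, so a_4 = 2.
  6 = 6*1 + 0, so a_5 = 6.
so x = [6; 1, 5, 2, 2, 6].
Convergents (p_i = a_i*p_{i-1} + p_{i-2}, q_i = a_i*q_{i-1} + q_{i-2} with p_{-2}=0, p_{-1}=1, q_{-2}=1, q_{-1}=0), until the denominator exceeds 63:
  i=0: a_0=6, p_0 = 6*1 + 0 = 6, q_0 = 6*0 + 1 = 1.
  i=1: a_1=1, p_1 = 1*6 + 1 = 7, q_1 = 1*1 + 0 = 1.
  i=2: a_2=5, p_2 = 5*7 + 6 = 41, q_2 = 5*1 + 1 = 6.
  i=3: a_3=2, p_3 = 2*41 + 7 = 89, q_3 = 2*6 + 1 = 13.
  i=4: a_4=2, p_4 = 2*89 + 41 = 219, q_4 = 2*13 + 6 = 32.
  i=5: a_5=6, p_5 = 6*219 + 89 = 1403, q_5 = 6*32 + 13 = 205.
q_5 = 205 > 63, so the last convergent with denominator <= 63 is p_4/q_4 = 219/32.
The closest fraction with denominator <= 63 is either p_4/q_4 or the intermediate fraction (k*p_4 + p_3)/(k*q_4 + q_3) with the largest k >= 1 whose denominator stays <= 63; these approach x as k grows, and every other convergent or intermediate fraction in range is farther away.
Largest k: floor((63 - q_3)/q_4) = floor((63 - 13)/32) = 1.
That gives (1*219 + 89)/(1*32 + 13) = 308/45.
Compare the errors: |x - 219/32| = |1403*32 - 219*205|/(205*32) = 1/6560, and |x - 308/45| = |1403*45 - 308*205|/(205*45) = 5/9225.
Cross-multiplying, 1*9225 = 9225 < 32800 = 5*6560, so 1/6560 is smaller: the convergent 219/32 is closer to x than 308/45.

219/32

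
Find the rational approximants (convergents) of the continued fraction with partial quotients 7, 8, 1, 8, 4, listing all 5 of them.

7/1, 57/8, 64/9, 569/80, 2340/329

Using the convergent recurrence p_i = a_i*p_{i-1} + p_{i-2}, q_i = a_i*q_{i-1} + q_{i-2} with p_{-2}=0, p_{-1}=1, q_{-2}=1, q_{-1}=0:
  i=0: a_0=7, p_0 = 7*1 + 0 = 7, q_0 = 7*0 + 1 = 1.
  i=1: a_1=8, p_1 = 8*7 + 1 = 57, q_1 = 8*1 + 0 = 8.
  i=2: a_2=1, p_2 = 1*57 + 7 = 64, q_2 = 1*8 + 1 = 9.
  i=3: a_3=8, p_3 = 8*64 + 57 = 569, q_3 = 8*9 + 8 = 80.
  i=4: a_4=4, p_4 = 4*569 + 64 = 2340, q_4 = 4*80 + 9 = 329.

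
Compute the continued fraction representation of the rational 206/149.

[1; 2, 1, 1, 1, 1, 2, 4]

Run the Euclidean algorithm on 206 and 149; the successive quotients are the partial quotients a_0, a_1, ... (each step inverts the fractional part left over by the previous one):
  206 = 1*149 + 57, so a_0 = 1.
  149 = 2*57 + 35, so a_1 = 2.
  57 = 1*35 + 22, so a_2 = 1.
  35 = 1*22 + 13, so a_3 = 1.
  22 = 1*13 + 9, so a_4 = 1.
  13 = 1*9 + 4, so a_5 = 1.
  9 = 2*4 + 1, so a_6 = 2.
  4 = 4*1 + 0, so a_7 = 4.
The remainder reaches 0 after 8 divisions, so the expansion has 8 partial quotients, read off in order.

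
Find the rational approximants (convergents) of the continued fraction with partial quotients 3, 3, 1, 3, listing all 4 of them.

Using the convergent recurrence p_i = a_i*p_{i-1} + p_{i-2}, q_i = a_i*q_{i-1} + q_{i-2} with p_{-2}=0, p_{-1}=1, q_{-2}=1, q_{-1}=0:
  i=0: a_0=3, p_0 = 3*1 + 0 = 3, q_0 = 3*0 + 1 = 1.
  i=1: a_1=3, p_1 = 3*3 + 1 = 10, q_1 = 3*1 + 0 = 3.
  i=2: a_2=1, p_2 = 1*10 + 3 = 13, q_2 = 1*3 + 1 = 4.
  i=3: a_3=3, p_3 = 3*13 + 10 = 49, q_3 = 3*4 + 3 = 15.

3/1, 10/3, 13/4, 49/15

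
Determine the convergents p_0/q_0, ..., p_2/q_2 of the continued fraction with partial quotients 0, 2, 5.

0/1, 1/2, 5/11

Using the convergent recurrence p_i = a_i*p_{i-1} + p_{i-2}, q_i = a_i*q_{i-1} + q_{i-2} with p_{-2}=0, p_{-1}=1, q_{-2}=1, q_{-1}=0:
  i=0: a_0=0, p_0 = 0*1 + 0 = 0, q_0 = 0*0 + 1 = 1.
  i=1: a_1=2, p_1 = 2*0 + 1 = 1, q_1 = 2*1 + 0 = 2.
  i=2: a_2=5, p_2 = 5*1 + 0 = 5, q_2 = 5*2 + 1 = 11.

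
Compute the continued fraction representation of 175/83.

Run the Euclidean algorithm on 175 and 83; the successive quotients are the partial quotients a_0, a_1, ... (each step inverts the fractional part left over by the previous one):
  175 = 2*83 + 9, so a_0 = 2.
  83 = 9*9 + 2, so a_1 = 9.
  9 = 4*2 + 1, so a_2 = 4.
  2 = 2*1 + 0, so a_3 = 2.
The remainder reaches 0 after 4 divisions, so the expansion has 4 partial quotients, read off in order.

[2; 9, 4, 2]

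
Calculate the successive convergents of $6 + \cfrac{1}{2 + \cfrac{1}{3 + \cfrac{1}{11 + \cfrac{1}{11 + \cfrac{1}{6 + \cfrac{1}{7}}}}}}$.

Using the convergent recurrence p_i = a_i*p_{i-1} + p_{i-2}, q_i = a_i*q_{i-1} + q_{i-2} with p_{-2}=0, p_{-1}=1, q_{-2}=1, q_{-1}=0:
  i=0: a_0=6, p_0 = 6*1 + 0 = 6, q_0 = 6*0 + 1 = 1.
  i=1: a_1=2, p_1 = 2*6 + 1 = 13, q_1 = 2*1 + 0 = 2.
  i=2: a_2=3, p_2 = 3*13 + 6 = 45, q_2 = 3*2 + 1 = 7.
  i=3: a_3=11, p_3 = 11*45 + 13 = 508, q_3 = 11*7 + 2 = 79.
  i=4: a_4=11, p_4 = 11*508 + 45 = 5633, q_4 = 11*79 + 7 = 876.
  i=5: a_5=6, p_5 = 6*5633 + 508 = 34306, q_5 = 6*876 + 79 = 5335.
  i=6: a_6=7, p_6 = 7*34306 + 5633 = 245775, q_6 = 7*5335 + 876 = 38221.

6/1, 13/2, 45/7, 508/79, 5633/876, 34306/5335, 245775/38221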